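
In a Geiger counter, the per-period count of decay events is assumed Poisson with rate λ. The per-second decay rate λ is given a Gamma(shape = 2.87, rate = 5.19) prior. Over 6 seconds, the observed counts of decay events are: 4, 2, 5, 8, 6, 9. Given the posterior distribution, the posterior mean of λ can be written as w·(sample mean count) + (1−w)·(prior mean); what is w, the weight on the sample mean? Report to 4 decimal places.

With a Gamma(shape α, rate β) prior, the Poisson likelihood is conjugate: the posterior is Gamma(α + ΣXᵢ, β + n).
Posterior mean = (α₀+S)/(β₀+n) = [n/(β₀+n)]·(S/n) + [β₀/(β₀+n)]·(α₀/β₀), so only n and β₀ enter the weight.
Weight on data w = n/(β₀+n) = 6/(5.19+6) = 6/11.19 = 0.5362.

0.5362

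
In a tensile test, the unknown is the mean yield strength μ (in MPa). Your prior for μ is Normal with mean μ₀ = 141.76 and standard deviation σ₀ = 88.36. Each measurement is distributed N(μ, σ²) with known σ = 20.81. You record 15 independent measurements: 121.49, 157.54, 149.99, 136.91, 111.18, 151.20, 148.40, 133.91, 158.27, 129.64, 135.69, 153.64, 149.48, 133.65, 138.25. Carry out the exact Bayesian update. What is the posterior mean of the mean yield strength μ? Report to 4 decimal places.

140.6202

For Normal data with known variance σ², a Normal(μ₀, σ₀²) prior on μ is conjugate. Posterior precision = 1/σ₀² + n/σ²; posterior mean is the precision-weighted average of μ₀ and x̄.
Σxᵢ = 121.49 + 157.54 + 149.99 + 136.91 + 111.18 + 151.20 + 148.40 + 133.91 + 158.27 + 129.64 + 135.69 + 153.64 + 149.48 + 133.65 + 138.25 = 2109.24, so n·x̄ = 2109.24.
σ₀² = 88.36² = 7807.4896, σ² = 20.81² = 433.0561; σ² + n·σ₀² = 433.0561 + 15·7807.4896 = 117545.4001.
Posterior mean = (μ₀/σ₀² + n·x̄/σ²)/(1/σ₀² + n/σ²) = (σ²·μ₀ + σ₀²·n·x̄)/(σ² + n·σ₀²) = (433.0561·141.76 + 7807.4896·2109.24)/117545.4001 = 16529259.39664/117545.4001 = 140.6202.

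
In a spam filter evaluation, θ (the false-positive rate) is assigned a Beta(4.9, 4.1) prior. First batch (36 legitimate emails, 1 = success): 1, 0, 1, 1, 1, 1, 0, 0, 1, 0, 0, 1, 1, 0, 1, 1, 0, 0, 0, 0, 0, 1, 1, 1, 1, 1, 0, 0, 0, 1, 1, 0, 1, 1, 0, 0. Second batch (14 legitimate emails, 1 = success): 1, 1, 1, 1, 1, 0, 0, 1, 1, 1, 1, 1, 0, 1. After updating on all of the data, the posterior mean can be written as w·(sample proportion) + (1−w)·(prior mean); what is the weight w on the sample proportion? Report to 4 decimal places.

The Beta prior is conjugate to a Binomial/Bernoulli likelihood; the update adds successes to α and failures to β.
Total number of legitimate emails: n = 36 + 14 = 50.
Posterior mean = (α₀+k)/(α₀+β₀+n) = [n/(α₀+β₀+n)]·(k/n) + [(α₀+β₀)/(α₀+β₀+n)]·α₀/(α₀+β₀), so only n and the prior enter the weight.
The weight on the data is w = n/(α₀+β₀+n) = 50/(4.9+4.1+50) = 50/59.0 = 0.8475.

0.8475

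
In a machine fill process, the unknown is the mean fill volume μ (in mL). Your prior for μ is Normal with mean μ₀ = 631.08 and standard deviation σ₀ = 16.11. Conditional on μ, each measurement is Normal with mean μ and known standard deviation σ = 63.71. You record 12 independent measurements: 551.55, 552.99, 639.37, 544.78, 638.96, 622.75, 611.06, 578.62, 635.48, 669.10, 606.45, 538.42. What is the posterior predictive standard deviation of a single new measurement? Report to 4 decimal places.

For Normal data with known variance σ², a Normal(μ₀, σ₀²) prior on μ is conjugate. Posterior precision = 1/σ₀² + n/σ²; posterior mean is the precision-weighted average of μ₀ and x̄.
σ₀² = 16.11² = 259.5321, σ² = 63.71² = 4058.9641; σ² + n·σ₀² = 4058.9641 + 12·259.5321 = 7173.3493.
Posterior precision = 1/σ₀² + n/σ² = 1/259.5321 + 12/4058.9641 = (σ² + n·σ₀²)/(σ₀²σ²) = 7173.3493/(259.5321·4058.9641); posterior variance σₙ² = σ₀²σ²/(σ² + n·σ₀²) = 259.5321·4058.9641/7173.3493 = 146.853504.
Predictive variance for one new observation = σₙ² + σ² = 259.5321·4058.9641/7173.3493 + 4058.9641 = σ²·(σ₀² + 7173.3493)/7173.3493 = 4058.9641·7432.8814/7173.3493 = 4205.817604; SD = √(4058.9641·7432.8814/7173.3493) = 64.8523.

64.8523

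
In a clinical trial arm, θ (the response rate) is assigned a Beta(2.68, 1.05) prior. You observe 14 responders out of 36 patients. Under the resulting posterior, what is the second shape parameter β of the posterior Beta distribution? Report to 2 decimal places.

23.05

The Beta prior is conjugate to a Binomial/Bernoulli likelihood; the update adds successes to α and failures to β.
Posterior: Beta(α+k, β+n−k) = Beta(2.68+14, 1.05+22) = Beta(16.68, 23.05).
Posterior β = 23.05.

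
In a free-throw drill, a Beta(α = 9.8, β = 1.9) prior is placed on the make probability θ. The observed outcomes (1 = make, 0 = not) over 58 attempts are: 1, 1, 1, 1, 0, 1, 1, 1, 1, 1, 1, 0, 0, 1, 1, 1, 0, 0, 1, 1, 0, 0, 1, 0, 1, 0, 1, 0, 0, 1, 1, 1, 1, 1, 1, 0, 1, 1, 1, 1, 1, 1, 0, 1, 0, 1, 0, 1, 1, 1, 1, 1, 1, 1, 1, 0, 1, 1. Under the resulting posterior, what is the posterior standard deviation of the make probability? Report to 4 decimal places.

The Beta prior is conjugate to a Binomial/Bernoulli likelihood; the update adds successes to α and failures to β.
Posterior: Beta(α+k, β+n−k) = Beta(9.8+42, 1.9+16) = Beta(51.8, 17.9).
Var = αβ/((α+β)²(α+β+1)) = 51.8·17.9/(69.7²·70.7) = 0.00269959; SD = √0.00269959 = 0.0520.

0.0520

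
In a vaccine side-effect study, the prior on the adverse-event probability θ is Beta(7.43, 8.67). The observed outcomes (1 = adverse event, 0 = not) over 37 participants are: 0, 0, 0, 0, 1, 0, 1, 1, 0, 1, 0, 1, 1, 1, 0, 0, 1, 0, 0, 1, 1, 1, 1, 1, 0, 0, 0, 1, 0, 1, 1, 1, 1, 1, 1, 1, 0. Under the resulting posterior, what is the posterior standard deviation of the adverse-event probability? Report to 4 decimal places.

0.0678

The Beta prior is conjugate to a Binomial/Bernoulli likelihood; the update adds successes to α and failures to β.
Posterior: Beta(α+k, β+n−k) = Beta(7.43+21, 8.67+16) = Beta(28.43, 24.67).
Var = αβ/((α+β)²(α+β+1)) = 28.43·24.67/(53.10²·54.10) = 0.00459790; SD = √0.00459790 = 0.0678.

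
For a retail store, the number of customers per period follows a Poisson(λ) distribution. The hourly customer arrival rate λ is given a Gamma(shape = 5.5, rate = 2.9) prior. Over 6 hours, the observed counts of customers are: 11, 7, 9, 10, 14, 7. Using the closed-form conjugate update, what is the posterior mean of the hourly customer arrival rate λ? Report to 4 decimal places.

With a Gamma(shape α, rate β) prior, the Poisson likelihood is conjugate: the posterior is Gamma(α + ΣXᵢ, β + n).
Sum of counts S = 58 over n = 6 hours.
Posterior: Gamma(α+S, β+n) = Gamma(5.5+58, 2.9+6) = Gamma(63.5, 8.9).
Posterior mean = α/β = 63.5/8.9 = 7.1348.

7.1348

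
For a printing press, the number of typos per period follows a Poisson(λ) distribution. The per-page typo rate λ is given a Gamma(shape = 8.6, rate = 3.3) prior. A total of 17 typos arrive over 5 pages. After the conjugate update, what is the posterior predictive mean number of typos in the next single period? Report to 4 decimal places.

3.0843

With a Gamma(shape α, rate β) prior, the Poisson likelihood is conjugate: the posterior is Gamma(α + ΣXᵢ, β + n).
Posterior: Gamma(α+S, β+n) = Gamma(8.6+17, 3.3+5) = Gamma(25.6, 8.3).
The predictive distribution for one future period is NegBinom with mean α/β = 3.0843.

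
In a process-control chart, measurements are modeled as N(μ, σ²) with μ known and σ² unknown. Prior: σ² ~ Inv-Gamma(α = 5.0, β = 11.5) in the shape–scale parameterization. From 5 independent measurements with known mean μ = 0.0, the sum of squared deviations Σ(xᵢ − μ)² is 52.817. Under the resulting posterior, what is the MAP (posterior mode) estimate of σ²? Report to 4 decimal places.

With known mean μ and an Inverse-Gamma(α, β) prior on σ², the Normal likelihood is conjugate: posterior is Inv-Gamma(α + n/2, β + Σ(xᵢ−μ)²/2).
Posterior: Inv-Gamma(5.0 + 5/2, 11.5 + 52.817/2) = Inv-Gamma(7.50, 37.9085).
Mode = β/(α+1) = 37.9085/8.50 = 4.4598.

4.4598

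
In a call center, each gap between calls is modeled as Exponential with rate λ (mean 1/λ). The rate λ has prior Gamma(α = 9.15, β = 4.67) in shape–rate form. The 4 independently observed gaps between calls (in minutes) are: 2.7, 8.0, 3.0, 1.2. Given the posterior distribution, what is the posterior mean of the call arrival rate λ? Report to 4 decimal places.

With a Gamma(shape α, rate β) prior on the exponential rate λ, the posterior after n observations with total T = Σxᵢ is Gamma(α+n, β+T).
Sum of observations T = 14.9 minutes; n = 4.
Posterior: Gamma(9.15+4, 4.67+14.9) = Gamma(13.15, 19.57).
Posterior mean of λ = α/β = 13.15/19.57 = 0.6719.

0.6719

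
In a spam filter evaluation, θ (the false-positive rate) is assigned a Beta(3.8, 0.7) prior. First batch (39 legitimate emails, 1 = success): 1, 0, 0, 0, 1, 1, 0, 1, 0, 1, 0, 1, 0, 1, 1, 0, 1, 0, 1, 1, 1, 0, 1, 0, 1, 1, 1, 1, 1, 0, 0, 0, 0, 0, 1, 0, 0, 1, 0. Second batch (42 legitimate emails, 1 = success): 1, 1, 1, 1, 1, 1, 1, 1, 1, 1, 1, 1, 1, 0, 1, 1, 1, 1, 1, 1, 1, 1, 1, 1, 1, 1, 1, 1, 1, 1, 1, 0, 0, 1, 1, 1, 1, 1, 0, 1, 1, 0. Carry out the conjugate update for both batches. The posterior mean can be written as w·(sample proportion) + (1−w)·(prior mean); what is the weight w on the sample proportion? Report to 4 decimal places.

0.9474

The Beta prior is conjugate to a Binomial/Bernoulli likelihood; the update adds successes to α and failures to β.
Total number of legitimate emails: n = 39 + 42 = 81.
Posterior mean = (α₀+k)/(α₀+β₀+n) = [n/(α₀+β₀+n)]·(k/n) + [(α₀+β₀)/(α₀+β₀+n)]·α₀/(α₀+β₀), so only n and the prior enter the weight.
The weight on the data is w = n/(α₀+β₀+n) = 81/(3.8+0.7+81) = 81/85.5 = 0.9474.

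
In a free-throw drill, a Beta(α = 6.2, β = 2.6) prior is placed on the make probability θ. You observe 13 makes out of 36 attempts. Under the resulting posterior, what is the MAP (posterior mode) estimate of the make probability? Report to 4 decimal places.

0.4252

The Beta prior is conjugate to a Binomial/Bernoulli likelihood; the update adds successes to α and failures to β.
Posterior: Beta(α+k, β+n−k) = Beta(6.2+13, 2.6+23) = Beta(19.2, 25.6).
Mode of Beta(a,b) for a,b>1 is (a−1)/(a+b−2) = 18.2/42.8 = 0.4252.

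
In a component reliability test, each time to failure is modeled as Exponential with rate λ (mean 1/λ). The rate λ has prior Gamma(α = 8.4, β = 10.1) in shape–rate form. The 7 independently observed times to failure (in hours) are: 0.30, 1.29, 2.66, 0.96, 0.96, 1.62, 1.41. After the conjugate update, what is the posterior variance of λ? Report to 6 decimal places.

0.041343

With a Gamma(shape α, rate β) prior on the exponential rate λ, the posterior after n observations with total T = Σxᵢ is Gamma(α+n, β+T).
Sum of observations T = 9.20 hours; n = 7.
Posterior: Gamma(8.4+7, 10.1+9.20) = Gamma(15.4, 19.30).
Var = α/β² = 0.041343.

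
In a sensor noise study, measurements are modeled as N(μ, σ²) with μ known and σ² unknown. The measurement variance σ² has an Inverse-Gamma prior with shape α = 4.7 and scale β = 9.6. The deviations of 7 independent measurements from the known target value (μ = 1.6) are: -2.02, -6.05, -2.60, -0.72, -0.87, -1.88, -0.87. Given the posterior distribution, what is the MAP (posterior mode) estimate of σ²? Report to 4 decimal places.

With known mean μ and an Inverse-Gamma(α, β) prior on σ², the Normal likelihood is conjugate: posterior is Inv-Gamma(α + n/2, β + Σ(xᵢ−μ)²/2).
Σ(xᵢ−μ)² = (-2.02)² + (-6.05)² + (-2.60)² + (-0.72)² + (-0.87)² + (-1.88)² + (-0.87)² = 53.0095.
Posterior: Inv-Gamma(4.7 + 7/2, 9.6 + 53.0095/2) = Inv-Gamma(8.20, 36.10475).
Mode = β/(α+1) = 36.10475/9.20 = 3.9244.

3.9244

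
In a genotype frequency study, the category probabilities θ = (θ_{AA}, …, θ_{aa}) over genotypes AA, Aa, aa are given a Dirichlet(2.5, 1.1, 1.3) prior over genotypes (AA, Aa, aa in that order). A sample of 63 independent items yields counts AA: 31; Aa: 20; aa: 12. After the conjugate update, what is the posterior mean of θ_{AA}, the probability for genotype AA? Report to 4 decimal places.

0.4934

The Dirichlet prior is conjugate to the Multinomial likelihood: each posterior αⱼ = prior αⱼ + observed count nⱼ.
Posterior concentration: (33.5, 21.1, 13.3), total = 67.9.
E[θ_{AA}|data] = α_{AA}/Σα = 33.5/67.9 = 0.4934.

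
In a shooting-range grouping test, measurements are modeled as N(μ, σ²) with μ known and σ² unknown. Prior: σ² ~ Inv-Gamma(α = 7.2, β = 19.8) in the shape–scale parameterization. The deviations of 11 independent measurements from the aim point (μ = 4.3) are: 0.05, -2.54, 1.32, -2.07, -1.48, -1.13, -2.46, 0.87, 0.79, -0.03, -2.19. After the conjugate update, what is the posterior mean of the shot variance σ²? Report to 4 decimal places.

With known mean μ and an Inverse-Gamma(α, β) prior on σ², the Normal likelihood is conjugate: posterior is Inv-Gamma(α + n/2, β + Σ(xᵢ−μ)²/2).
Σ(xᵢ−μ)² = (0.05)² + (-2.54)² + (1.32)² + (-2.07)² + (-1.48)² + (-1.13)² + (-2.46)² + (0.87)² + (0.79)² + (-0.03)² + (-2.19)² = 28.1783.
Posterior: Inv-Gamma(7.2 + 11/2, 19.8 + 28.1783/2) = Inv-Gamma(12.70, 33.88915).
E[σ²|data] = β/(α−1) = 33.88915/11.70 = 2.8965.

2.8965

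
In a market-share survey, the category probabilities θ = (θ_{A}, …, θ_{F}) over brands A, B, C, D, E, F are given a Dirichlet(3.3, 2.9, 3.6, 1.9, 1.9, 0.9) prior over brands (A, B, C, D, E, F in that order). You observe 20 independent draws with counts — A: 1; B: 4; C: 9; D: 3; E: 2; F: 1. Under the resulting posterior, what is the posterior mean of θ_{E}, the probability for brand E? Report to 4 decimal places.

The Dirichlet prior is conjugate to the Multinomial likelihood: each posterior αⱼ = prior αⱼ + observed count nⱼ.
Posterior concentration: (4.3, 6.9, 12.6, 4.9, 3.9, 1.9), total = 34.5.
E[θ_{E}|data] = α_{E}/Σα = 3.9/34.5 = 0.1130.

0.1130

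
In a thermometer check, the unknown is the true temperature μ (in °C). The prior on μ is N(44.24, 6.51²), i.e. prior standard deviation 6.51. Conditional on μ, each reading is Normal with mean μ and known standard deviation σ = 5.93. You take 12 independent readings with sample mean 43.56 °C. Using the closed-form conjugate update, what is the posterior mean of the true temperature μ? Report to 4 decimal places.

For Normal data with known variance σ², a Normal(μ₀, σ₀²) prior on μ is conjugate. Posterior precision = 1/σ₀² + n/σ²; posterior mean is the precision-weighted average of μ₀ and x̄.
n·x̄ = 12·43.56 = 522.72.
σ₀² = 6.51² = 42.3801, σ² = 5.93² = 35.1649; σ² + n·σ₀² = 35.1649 + 12·42.3801 = 543.7261.
Posterior mean = (μ₀/σ₀² + n·x̄/σ²)/(1/σ₀² + n/σ²) = (σ²·μ₀ + σ₀²·n·x̄)/(σ² + n·σ₀²) = (35.1649·44.24 + 42.3801·522.72)/543.7261 = 23708.621048/543.7261 = 43.6040.

43.6040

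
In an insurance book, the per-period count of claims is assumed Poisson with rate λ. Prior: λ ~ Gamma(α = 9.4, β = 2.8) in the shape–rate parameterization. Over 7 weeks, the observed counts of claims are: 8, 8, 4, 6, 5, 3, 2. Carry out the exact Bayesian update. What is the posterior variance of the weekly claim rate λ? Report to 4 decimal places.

With a Gamma(shape α, rate β) prior, the Poisson likelihood is conjugate: the posterior is Gamma(α + ΣXᵢ, β + n).
Sum of counts S = 36 over n = 7 weeks.
Posterior: Gamma(α+S, β+n) = Gamma(9.4+36, 2.8+7) = Gamma(45.4, 9.8).
Var = α/β² = 45.4/9.8² = 0.4727.

0.4727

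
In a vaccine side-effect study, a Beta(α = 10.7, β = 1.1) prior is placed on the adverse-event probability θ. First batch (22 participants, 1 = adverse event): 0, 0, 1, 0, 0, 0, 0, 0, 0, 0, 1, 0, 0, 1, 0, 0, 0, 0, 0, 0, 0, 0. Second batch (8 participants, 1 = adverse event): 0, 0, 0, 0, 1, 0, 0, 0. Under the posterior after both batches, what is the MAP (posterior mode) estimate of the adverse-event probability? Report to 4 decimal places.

The Beta prior is conjugate to a Binomial/Bernoulli likelihood; the update adds successes to α and failures to β.
After batch 1: Beta(10.7+3, 1.1+19) = Beta(13.7, 20.1).
After batch 2: Beta(13.7+1, 20.1+7) = Beta(14.7, 27.1).
Mode of Beta(a,b) for a,b>1 is (a−1)/(a+b−2) = 13.7/39.8 = 0.3442.

0.3442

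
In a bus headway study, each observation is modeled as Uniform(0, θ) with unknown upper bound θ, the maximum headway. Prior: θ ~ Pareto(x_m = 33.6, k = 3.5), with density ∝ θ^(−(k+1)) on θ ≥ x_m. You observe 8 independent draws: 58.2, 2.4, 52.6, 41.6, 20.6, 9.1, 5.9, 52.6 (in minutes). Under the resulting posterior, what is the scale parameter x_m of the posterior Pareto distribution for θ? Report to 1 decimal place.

58.2

A Pareto(scale x_m, shape k) prior on the upper bound θ of Uniform(0, θ) is conjugate: posterior is Pareto(max(x_m, max xᵢ), k + n).
Sample maximum = 58.2; prior scale x_m = 33.6 → posterior scale = max = 58.2.
Posterior shape = 3.5 + 8 = 11.5.
Posterior scale x_m = 58.2.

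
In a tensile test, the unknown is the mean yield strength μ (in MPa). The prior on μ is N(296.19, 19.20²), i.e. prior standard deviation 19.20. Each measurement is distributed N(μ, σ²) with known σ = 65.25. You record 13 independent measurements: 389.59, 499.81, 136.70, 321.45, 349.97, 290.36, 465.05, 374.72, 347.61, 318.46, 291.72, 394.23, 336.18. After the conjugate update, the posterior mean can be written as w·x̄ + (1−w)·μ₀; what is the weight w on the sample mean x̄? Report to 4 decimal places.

0.5295

For Normal data with known variance σ², a Normal(μ₀, σ₀²) prior on μ is conjugate. Posterior precision = 1/σ₀² + n/σ²; posterior mean is the precision-weighted average of μ₀ and x̄.
σ₀² = 19.20² = 368.64, σ² = 65.25² = 4257.5625. Prior precision 1/σ₀² = 1/368.64; data precision n/σ² = 13/4257.5625.
w = (n/σ²)/(1/σ₀² + n/σ²) = n·σ₀²/(σ² + n·σ₀²) = 13·368.64/(4257.5625 + 13·368.64) = 4792.32/9049.8825 = 0.5295.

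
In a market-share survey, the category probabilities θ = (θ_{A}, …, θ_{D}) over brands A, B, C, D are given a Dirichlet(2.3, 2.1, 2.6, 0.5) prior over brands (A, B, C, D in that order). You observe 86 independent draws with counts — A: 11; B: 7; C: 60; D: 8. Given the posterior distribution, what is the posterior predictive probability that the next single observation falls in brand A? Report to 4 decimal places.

0.1422

The Dirichlet prior is conjugate to the Multinomial likelihood: each posterior αⱼ = prior αⱼ + observed count nⱼ.
Posterior concentration: (13.3, 9.1, 62.6, 8.5), total = 93.5.
P(next = A | data) = α_{A}/Σα = 0.1422.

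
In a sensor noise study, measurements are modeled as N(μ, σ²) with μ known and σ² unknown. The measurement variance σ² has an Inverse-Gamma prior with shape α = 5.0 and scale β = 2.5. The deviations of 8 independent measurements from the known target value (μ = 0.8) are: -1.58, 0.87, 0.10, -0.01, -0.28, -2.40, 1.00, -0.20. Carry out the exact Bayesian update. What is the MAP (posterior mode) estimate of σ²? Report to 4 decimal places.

0.7571

With known mean μ and an Inverse-Gamma(α, β) prior on σ², the Normal likelihood is conjugate: posterior is Inv-Gamma(α + n/2, β + Σ(xᵢ−μ)²/2).
Σ(xᵢ−μ)² = (-1.58)² + (0.87)² + (0.10)² + (-0.01)² + (-0.28)² + (-2.40)² + (1.00)² + (-0.20)² = 10.1418.
Posterior: Inv-Gamma(5.0 + 8/2, 2.5 + 10.1418/2) = Inv-Gamma(9.00, 7.57090).
Mode = β/(α+1) = 7.57090/10.00 = 0.7571.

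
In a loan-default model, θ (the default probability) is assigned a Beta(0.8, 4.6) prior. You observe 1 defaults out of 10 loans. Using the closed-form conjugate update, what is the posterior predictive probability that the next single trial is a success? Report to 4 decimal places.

The Beta prior is conjugate to a Binomial/Bernoulli likelihood; the update adds successes to α and failures to β.
Posterior: Beta(α+k, β+n−k) = Beta(0.8+1, 4.6+9) = Beta(1.8, 13.6).
For a single future Bernoulli trial, P(success | data) = α/(α+β) = 0.1169.

0.1169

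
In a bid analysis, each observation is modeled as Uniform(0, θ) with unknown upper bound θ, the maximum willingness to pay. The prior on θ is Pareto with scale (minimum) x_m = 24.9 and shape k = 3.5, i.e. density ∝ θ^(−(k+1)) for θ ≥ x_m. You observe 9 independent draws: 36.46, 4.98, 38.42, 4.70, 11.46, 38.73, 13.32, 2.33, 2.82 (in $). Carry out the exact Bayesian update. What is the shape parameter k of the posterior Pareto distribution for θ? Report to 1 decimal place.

A Pareto(scale x_m, shape k) prior on the upper bound θ of Uniform(0, θ) is conjugate: posterior is Pareto(max(x_m, max xᵢ), k + n).
Sample maximum = 38.73; prior scale x_m = 24.9 → posterior scale = max = 38.73.
Posterior shape = 3.5 + 9 = 12.5.
Posterior shape k = 12.5.

12.5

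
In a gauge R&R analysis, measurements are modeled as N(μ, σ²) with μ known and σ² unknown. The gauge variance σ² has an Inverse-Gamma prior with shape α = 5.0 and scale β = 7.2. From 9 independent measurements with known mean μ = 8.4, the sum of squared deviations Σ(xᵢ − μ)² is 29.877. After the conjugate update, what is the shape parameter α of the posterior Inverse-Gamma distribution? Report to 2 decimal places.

9.50

With known mean μ and an Inverse-Gamma(α, β) prior on σ², the Normal likelihood is conjugate: posterior is Inv-Gamma(α + n/2, β + Σ(xᵢ−μ)²/2).
Posterior: Inv-Gamma(5.0 + 9/2, 7.2 + 29.877/2) = Inv-Gamma(9.50, 22.1385).
Posterior α = 9.50.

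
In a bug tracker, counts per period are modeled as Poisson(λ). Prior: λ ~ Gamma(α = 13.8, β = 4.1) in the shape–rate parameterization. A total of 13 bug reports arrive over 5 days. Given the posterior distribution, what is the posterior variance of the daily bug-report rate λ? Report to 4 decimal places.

0.3236

With a Gamma(shape α, rate β) prior, the Poisson likelihood is conjugate: the posterior is Gamma(α + ΣXᵢ, β + n).
Posterior: Gamma(α+S, β+n) = Gamma(13.8+13, 4.1+5) = Gamma(26.8, 9.1).
Var = α/β² = 26.8/9.1² = 0.3236.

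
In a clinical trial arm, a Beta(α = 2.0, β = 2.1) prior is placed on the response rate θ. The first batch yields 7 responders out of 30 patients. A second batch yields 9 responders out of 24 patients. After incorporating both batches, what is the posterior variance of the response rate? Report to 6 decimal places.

0.003618

The Beta prior is conjugate to a Binomial/Bernoulli likelihood; the update adds successes to α and failures to β.
After batch 1: Beta(2.0+7, 2.1+23) = Beta(9.0, 25.1).
After batch 2: Beta(9.0+9, 25.1+15) = Beta(18.0, 40.1).
Var = αβ/((α+β)²(α+β+1)) = 18.0·40.1/(58.1²·59.1) = 0.003618.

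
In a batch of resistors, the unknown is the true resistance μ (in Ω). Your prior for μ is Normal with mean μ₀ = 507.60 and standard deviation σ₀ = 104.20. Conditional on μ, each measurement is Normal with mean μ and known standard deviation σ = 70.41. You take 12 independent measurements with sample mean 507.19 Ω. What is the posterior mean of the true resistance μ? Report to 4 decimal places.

For Normal data with known variance σ², a Normal(μ₀, σ₀²) prior on μ is conjugate. Posterior precision = 1/σ₀² + n/σ²; posterior mean is the precision-weighted average of μ₀ and x̄.
n·x̄ = 12·507.19 = 6086.28.
σ₀² = 104.20² = 10857.64, σ² = 70.41² = 4957.5681; σ² + n·σ₀² = 4957.5681 + 12·10857.64 = 135249.2481.
Posterior mean = (μ₀/σ₀² + n·x̄/σ²)/(1/σ₀² + n/σ²) = (σ²·μ₀ + σ₀²·n·x̄)/(σ² + n·σ₀²) = (4957.5681·507.60 + 10857.64·6086.28)/135249.2481 = 68599098.74676/135249.2481 = 507.2050.

507.2050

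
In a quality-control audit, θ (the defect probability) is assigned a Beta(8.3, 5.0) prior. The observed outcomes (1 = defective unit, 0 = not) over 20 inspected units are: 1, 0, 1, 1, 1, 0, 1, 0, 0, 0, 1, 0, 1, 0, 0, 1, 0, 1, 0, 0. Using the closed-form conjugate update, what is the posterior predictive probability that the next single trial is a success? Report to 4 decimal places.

0.5195

The Beta prior is conjugate to a Binomial/Bernoulli likelihood; the update adds successes to α and failures to β.
Posterior: Beta(α+k, β+n−k) = Beta(8.3+9, 5.0+11) = Beta(17.3, 16.0).
For a single future Bernoulli trial, P(success | data) = α/(α+β) = 0.5195.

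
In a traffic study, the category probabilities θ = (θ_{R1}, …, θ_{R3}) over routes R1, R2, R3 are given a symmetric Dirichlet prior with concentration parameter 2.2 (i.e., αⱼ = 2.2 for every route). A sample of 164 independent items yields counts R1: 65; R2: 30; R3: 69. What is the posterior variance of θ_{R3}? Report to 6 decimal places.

0.001417

The Dirichlet prior is conjugate to the Multinomial likelihood: each posterior αⱼ = prior αⱼ + observed count nⱼ.
Posterior concentration: (67.2, 32.2, 71.2), total = 170.6.
Var[θ_j] = α_j(Σα−α_j)/((Σα)²(Σα+1)) = 71.2·99.4/(170.6²·171.6) = 0.001417.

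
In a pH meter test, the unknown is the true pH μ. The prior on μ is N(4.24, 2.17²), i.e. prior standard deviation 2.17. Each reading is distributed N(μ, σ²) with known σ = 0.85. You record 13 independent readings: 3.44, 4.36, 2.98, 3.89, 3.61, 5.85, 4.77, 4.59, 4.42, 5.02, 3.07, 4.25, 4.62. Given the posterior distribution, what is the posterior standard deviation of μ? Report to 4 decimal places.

For Normal data with known variance σ², a Normal(μ₀, σ₀²) prior on μ is conjugate. Posterior precision = 1/σ₀² + n/σ²; posterior mean is the precision-weighted average of μ₀ and x̄.
σ₀² = 2.17² = 4.7089, σ² = 0.85² = 0.7225; σ² + n·σ₀² = 0.7225 + 13·4.7089 = 61.9382.
Posterior precision = 1/σ₀² + n/σ² = 1/4.7089 + 13/0.7225 = (σ² + n·σ₀²)/(σ₀²σ²) = 61.9382/(4.7089·0.7225); posterior variance σₙ² = σ₀²σ²/(σ² + n·σ₀²) = 4.7089·0.7225/61.9382 = 0.054929.
Posterior SD = √σₙ² = √(4.7089·0.7225/61.9382) = 0.2344.

0.2344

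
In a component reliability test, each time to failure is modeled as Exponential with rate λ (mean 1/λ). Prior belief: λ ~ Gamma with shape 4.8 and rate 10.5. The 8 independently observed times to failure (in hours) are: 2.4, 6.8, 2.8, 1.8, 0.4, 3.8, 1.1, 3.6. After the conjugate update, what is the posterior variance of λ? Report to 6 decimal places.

0.011613

With a Gamma(shape α, rate β) prior on the exponential rate λ, the posterior after n observations with total T = Σxᵢ is Gamma(α+n, β+T).
Sum of observations T = 22.7 hours; n = 8.
Posterior: Gamma(4.8+8, 10.5+22.7) = Gamma(12.8, 33.2).
Var = α/β² = 0.011613.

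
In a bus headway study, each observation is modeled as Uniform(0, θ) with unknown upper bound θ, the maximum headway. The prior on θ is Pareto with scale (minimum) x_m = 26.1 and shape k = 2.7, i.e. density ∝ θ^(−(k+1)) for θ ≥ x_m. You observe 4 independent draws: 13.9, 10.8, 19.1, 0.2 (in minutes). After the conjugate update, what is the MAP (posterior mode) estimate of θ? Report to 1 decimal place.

26.1

A Pareto(scale x_m, shape k) prior on the upper bound θ of Uniform(0, θ) is conjugate: posterior is Pareto(max(x_m, max xᵢ), k + n).
Sample maximum = 19.1; prior scale x_m = 26.1 → posterior scale = max = 26.1.
Posterior shape = 2.7 + 4 = 6.7.
The Pareto density is decreasing on [x_m, ∞), so the mode is x_m = 26.1.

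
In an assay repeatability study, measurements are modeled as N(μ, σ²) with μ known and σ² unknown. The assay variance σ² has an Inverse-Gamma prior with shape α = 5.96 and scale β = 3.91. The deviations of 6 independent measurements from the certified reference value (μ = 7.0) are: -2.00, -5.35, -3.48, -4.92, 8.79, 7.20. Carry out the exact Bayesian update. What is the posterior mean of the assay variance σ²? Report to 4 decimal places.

12.9311

With known mean μ and an Inverse-Gamma(α, β) prior on σ², the Normal likelihood is conjugate: posterior is Inv-Gamma(α + n/2, β + Σ(xᵢ−μ)²/2).
Σ(xᵢ−μ)² = (-2.00)² + (-5.35)² + (-3.48)² + (-4.92)² + (8.79)² + (7.20)² = 198.0434.
Posterior: Inv-Gamma(5.96 + 6/2, 3.91 + 198.0434/2) = Inv-Gamma(8.96, 102.93170).
E[σ²|data] = β/(α−1) = 102.93170/7.96 = 12.9311.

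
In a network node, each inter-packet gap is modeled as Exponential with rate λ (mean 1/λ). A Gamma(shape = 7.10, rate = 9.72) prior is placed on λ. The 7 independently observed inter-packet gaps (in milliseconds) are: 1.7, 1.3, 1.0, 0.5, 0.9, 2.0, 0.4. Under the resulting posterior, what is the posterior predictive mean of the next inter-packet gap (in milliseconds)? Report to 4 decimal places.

With a Gamma(shape α, rate β) prior on the exponential rate λ, the posterior after n observations with total T = Σxᵢ is Gamma(α+n, β+T).
Sum of observations T = 7.8 milliseconds; n = 7.
Posterior: Gamma(7.10+7, 9.72+7.8) = Gamma(14.10, 17.52).
The predictive distribution for the next observation is Lomax; its mean is β/(α−1) = 17.52/13.10 = 1.3374.

1.3374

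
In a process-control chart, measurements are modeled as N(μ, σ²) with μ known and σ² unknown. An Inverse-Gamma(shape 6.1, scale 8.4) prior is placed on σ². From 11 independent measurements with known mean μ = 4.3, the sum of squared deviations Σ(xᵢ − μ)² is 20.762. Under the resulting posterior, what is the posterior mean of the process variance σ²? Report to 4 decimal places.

1.7718

With known mean μ and an Inverse-Gamma(α, β) prior on σ², the Normal likelihood is conjugate: posterior is Inv-Gamma(α + n/2, β + Σ(xᵢ−μ)²/2).
Posterior: Inv-Gamma(6.1 + 11/2, 8.4 + 20.762/2) = Inv-Gamma(11.60, 18.7810).
E[σ²|data] = β/(α−1) = 18.7810/10.60 = 1.7718.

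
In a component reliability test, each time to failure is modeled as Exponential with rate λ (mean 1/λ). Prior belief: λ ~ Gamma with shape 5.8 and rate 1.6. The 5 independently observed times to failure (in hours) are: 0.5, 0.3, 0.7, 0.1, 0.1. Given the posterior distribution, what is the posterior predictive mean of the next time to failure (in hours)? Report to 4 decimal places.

0.3367

With a Gamma(shape α, rate β) prior on the exponential rate λ, the posterior after n observations with total T = Σxᵢ is Gamma(α+n, β+T).
Sum of observations T = 1.7 hours; n = 5.
Posterior: Gamma(5.8+5, 1.6+1.7) = Gamma(10.8, 3.3).
The predictive distribution for the next observation is Lomax; its mean is β/(α−1) = 3.3/9.8 = 0.3367.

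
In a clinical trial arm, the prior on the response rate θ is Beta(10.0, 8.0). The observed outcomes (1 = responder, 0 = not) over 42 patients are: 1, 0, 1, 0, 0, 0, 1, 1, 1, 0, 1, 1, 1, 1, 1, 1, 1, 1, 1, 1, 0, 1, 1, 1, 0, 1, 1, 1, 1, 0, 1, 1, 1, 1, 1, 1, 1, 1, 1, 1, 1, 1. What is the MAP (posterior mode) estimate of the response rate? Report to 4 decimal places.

0.7414

The Beta prior is conjugate to a Binomial/Bernoulli likelihood; the update adds successes to α and failures to β.
Posterior: Beta(α+k, β+n−k) = Beta(10.0+34, 8.0+8) = Beta(44.0, 16.0).
Mode of Beta(a,b) for a,b>1 is (a−1)/(a+b−2) = 43.0/58.0 = 0.7414.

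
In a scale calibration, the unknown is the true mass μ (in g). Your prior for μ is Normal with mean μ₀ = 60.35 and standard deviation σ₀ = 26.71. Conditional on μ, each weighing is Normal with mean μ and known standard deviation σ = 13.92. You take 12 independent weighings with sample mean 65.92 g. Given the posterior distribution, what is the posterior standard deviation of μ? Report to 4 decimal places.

3.9736

For Normal data with known variance σ², a Normal(μ₀, σ₀²) prior on μ is conjugate. Posterior precision = 1/σ₀² + n/σ²; posterior mean is the precision-weighted average of μ₀ and x̄.
σ₀² = 26.71² = 713.4241, σ² = 13.92² = 193.7664; σ² + n·σ₀² = 193.7664 + 12·713.4241 = 8754.8556.
Posterior precision = 1/σ₀² + n/σ² = 1/713.4241 + 12/193.7664 = (σ² + n·σ₀²)/(σ₀²σ²) = 8754.8556/(713.4241·193.7664); posterior variance σₙ² = σ₀²σ²/(σ² + n·σ₀²) = 713.4241·193.7664/8754.8556 = 15.789823.
Posterior SD = √σₙ² = √(713.4241·193.7664/8754.8556) = 3.9736.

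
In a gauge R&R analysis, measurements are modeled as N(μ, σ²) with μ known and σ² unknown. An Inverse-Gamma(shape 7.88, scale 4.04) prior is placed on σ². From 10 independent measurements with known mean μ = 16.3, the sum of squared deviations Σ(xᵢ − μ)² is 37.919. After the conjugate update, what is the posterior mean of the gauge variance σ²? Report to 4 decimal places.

1.9360

With known mean μ and an Inverse-Gamma(α, β) prior on σ², the Normal likelihood is conjugate: posterior is Inv-Gamma(α + n/2, β + Σ(xᵢ−μ)²/2).
Posterior: Inv-Gamma(7.88 + 10/2, 4.04 + 37.919/2) = Inv-Gamma(12.88, 22.9995).
E[σ²|data] = β/(α−1) = 22.9995/11.88 = 1.9360.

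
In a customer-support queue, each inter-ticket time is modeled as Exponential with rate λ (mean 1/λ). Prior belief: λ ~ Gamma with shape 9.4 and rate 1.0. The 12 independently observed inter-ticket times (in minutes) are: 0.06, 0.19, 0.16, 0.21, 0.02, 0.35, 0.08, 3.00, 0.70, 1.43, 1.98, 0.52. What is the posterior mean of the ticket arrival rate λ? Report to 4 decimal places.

2.2062

With a Gamma(shape α, rate β) prior on the exponential rate λ, the posterior after n observations with total T = Σxᵢ is Gamma(α+n, β+T).
Sum of observations T = 8.70 minutes; n = 12.
Posterior: Gamma(9.4+12, 1.0+8.70) = Gamma(21.4, 9.70).
Posterior mean of λ = α/β = 21.4/9.70 = 2.2062.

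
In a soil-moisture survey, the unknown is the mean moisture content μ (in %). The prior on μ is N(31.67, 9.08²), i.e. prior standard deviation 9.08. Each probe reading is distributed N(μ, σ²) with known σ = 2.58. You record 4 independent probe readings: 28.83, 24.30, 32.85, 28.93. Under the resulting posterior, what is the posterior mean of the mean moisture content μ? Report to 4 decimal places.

28.7857

For Normal data with known variance σ², a Normal(μ₀, σ₀²) prior on μ is conjugate. Posterior precision = 1/σ₀² + n/σ²; posterior mean is the precision-weighted average of μ₀ and x̄.
Σxᵢ = 28.83 + 24.30 + 32.85 + 28.93 = 114.91, so n·x̄ = 114.91.
σ₀² = 9.08² = 82.4464, σ² = 2.58² = 6.6564; σ² + n·σ₀² = 6.6564 + 4·82.4464 = 336.442.
Posterior mean = (μ₀/σ₀² + n·x̄/σ²)/(1/σ₀² + n/σ²) = (σ²·μ₀ + σ₀²·n·x̄)/(σ² + n·σ₀²) = (6.6564·31.67 + 82.4464·114.91)/336.442 = 9684.724012/336.442 = 28.7857.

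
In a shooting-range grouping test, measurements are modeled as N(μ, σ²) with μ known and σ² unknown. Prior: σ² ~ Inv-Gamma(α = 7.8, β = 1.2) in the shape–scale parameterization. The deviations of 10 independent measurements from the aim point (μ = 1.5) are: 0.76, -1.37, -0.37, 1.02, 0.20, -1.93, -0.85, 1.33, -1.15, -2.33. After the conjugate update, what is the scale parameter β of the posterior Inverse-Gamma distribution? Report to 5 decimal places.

With known mean μ and an Inverse-Gamma(α, β) prior on σ², the Normal likelihood is conjugate: posterior is Inv-Gamma(α + n/2, β + Σ(xᵢ−μ)²/2).
Σ(xᵢ−μ)² = (0.76)² + (-1.37)² + (-0.37)² + (1.02)² + (0.20)² + (-1.93)² + (-0.85)² + (1.33)² + (-1.15)² + (-2.33)² = 16.6395.
Posterior: Inv-Gamma(7.8 + 10/2, 1.2 + 16.6395/2) = Inv-Gamma(12.80, 9.51975).
Posterior β = 9.51975.

9.51975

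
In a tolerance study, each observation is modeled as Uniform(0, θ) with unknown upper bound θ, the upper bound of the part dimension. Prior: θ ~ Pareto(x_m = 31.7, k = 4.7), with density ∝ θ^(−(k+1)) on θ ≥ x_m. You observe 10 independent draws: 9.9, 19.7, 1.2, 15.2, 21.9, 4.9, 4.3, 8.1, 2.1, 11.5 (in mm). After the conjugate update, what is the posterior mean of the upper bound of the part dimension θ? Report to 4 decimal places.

34.0139

A Pareto(scale x_m, shape k) prior on the upper bound θ of Uniform(0, θ) is conjugate: posterior is Pareto(max(x_m, max xᵢ), k + n).
Sample maximum = 21.9; prior scale x_m = 31.7 → posterior scale = max = 31.7.
Posterior shape = 4.7 + 10 = 14.7.
E[θ|data] = k·x_m/(k−1) = 14.7·31.7/13.7 = 34.0139.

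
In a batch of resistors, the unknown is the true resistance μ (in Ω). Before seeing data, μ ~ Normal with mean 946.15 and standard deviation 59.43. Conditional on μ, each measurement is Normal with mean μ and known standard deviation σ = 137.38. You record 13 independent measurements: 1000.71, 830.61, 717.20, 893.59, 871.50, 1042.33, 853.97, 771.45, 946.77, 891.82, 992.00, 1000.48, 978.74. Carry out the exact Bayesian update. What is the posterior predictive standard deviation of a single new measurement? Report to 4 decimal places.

141.0749

For Normal data with known variance σ², a Normal(μ₀, σ₀²) prior on μ is conjugate. Posterior precision = 1/σ₀² + n/σ²; posterior mean is the precision-weighted average of μ₀ and x̄.
σ₀² = 59.43² = 3531.9249, σ² = 137.38² = 18873.2644; σ² + n·σ₀² = 18873.2644 + 13·3531.9249 = 64788.2881.
Posterior precision = 1/σ₀² + n/σ² = 1/3531.9249 + 13/18873.2644 = (σ² + n·σ₀²)/(σ₀²σ²) = 64788.2881/(3531.9249·18873.2644); posterior variance σₙ² = σ₀²σ²/(σ² + n·σ₀²) = 3531.9249·18873.2644/64788.2881 = 1028.873496.
Predictive variance for one new observation = σₙ² + σ² = 3531.9249·18873.2644/64788.2881 + 18873.2644 = σ²·(σ₀² + 64788.2881)/64788.2881 = 18873.2644·68320.213/64788.2881 = 19902.137896; SD = √(18873.2644·68320.213/64788.2881) = 141.0749.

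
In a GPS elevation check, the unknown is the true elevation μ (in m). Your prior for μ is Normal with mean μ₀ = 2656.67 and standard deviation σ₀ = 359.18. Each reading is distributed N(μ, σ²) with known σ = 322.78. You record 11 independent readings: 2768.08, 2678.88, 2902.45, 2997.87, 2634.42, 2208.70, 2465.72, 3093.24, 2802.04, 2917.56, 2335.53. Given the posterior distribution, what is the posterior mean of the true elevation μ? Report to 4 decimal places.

2705.8858

For Normal data with known variance σ², a Normal(μ₀, σ₀²) prior on μ is conjugate. Posterior precision = 1/σ₀² + n/σ²; posterior mean is the precision-weighted average of μ₀ and x̄.
Σxᵢ = 2768.08 + 2678.88 + 2902.45 + 2997.87 + 2634.42 + 2208.70 + 2465.72 + 3093.24 + 2802.04 + 2917.56 + 2335.53 = 29804.49, so n·x̄ = 29804.49.
σ₀² = 359.18² = 129010.2724, σ² = 322.78² = 104186.9284; σ² + n·σ₀² = 104186.9284 + 11·129010.2724 = 1523299.9248.
Posterior mean = (μ₀/σ₀² + n·x̄/σ²)/(1/σ₀² + n/σ²) = (σ²·μ₀ + σ₀²·n·x̄)/(σ² + n·σ₀²) = (104186.9284·2656.67 + 129010.2724·29804.49)/1523299.9248 = 4121875660.715504/1523299.9248 = 2705.8858.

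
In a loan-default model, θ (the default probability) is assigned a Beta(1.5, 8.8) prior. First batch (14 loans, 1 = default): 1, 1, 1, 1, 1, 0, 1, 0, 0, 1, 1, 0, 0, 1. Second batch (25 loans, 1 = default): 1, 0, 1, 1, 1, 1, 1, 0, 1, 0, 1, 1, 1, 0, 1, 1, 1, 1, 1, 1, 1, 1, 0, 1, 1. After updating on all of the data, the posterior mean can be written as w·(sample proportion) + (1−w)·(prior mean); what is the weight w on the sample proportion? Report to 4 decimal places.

The Beta prior is conjugate to a Binomial/Bernoulli likelihood; the update adds successes to α and failures to β.
Total number of loans: n = 14 + 25 = 39.
Posterior mean = (α₀+k)/(α₀+β₀+n) = [n/(α₀+β₀+n)]·(k/n) + [(α₀+β₀)/(α₀+β₀+n)]·α₀/(α₀+β₀), so only n and the prior enter the weight.
The weight on the data is w = n/(α₀+β₀+n) = 39/(1.5+8.8+39) = 39/49.3 = 0.7911.

0.7911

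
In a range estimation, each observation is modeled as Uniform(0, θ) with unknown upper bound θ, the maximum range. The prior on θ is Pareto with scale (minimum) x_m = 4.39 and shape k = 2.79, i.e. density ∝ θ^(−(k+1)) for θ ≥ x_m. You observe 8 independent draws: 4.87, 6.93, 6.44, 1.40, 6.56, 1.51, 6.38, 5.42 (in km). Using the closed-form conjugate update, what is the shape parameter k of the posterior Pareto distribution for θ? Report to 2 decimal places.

A Pareto(scale x_m, shape k) prior on the upper bound θ of Uniform(0, θ) is conjugate: posterior is Pareto(max(x_m, max xᵢ), k + n).
Sample maximum = 6.93; prior scale x_m = 4.39 → posterior scale = max = 6.93.
Posterior shape = 2.79 + 8 = 10.79.
Posterior shape k = 10.79.

10.79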